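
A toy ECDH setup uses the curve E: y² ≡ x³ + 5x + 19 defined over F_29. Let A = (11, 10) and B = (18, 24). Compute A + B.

(4, 4)

(11, 10) + (18, 24). λ = (24 - 10)/(18 - 11) ≡ 14/7 mod 29. 7⁻¹ ≡ 25 (mod 29) since 7·25 = 175 ≡ 1, so λ ≡ 2.
  x = λ² - 11 - 18 = 4 - 29 ≡ 4; y = λ·(11 - 4) - 10 ≡ 4. → (4, 4)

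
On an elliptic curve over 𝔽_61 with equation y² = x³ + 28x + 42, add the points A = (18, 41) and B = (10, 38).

(36, 59)

(18, 41) + (10, 38). λ = (38 - 41)/(10 - 18) ≡ 58/53 mod 61. 53⁻¹ ≡ 38 (mod 61) since 53·38 = 2014 ≡ 1, so λ ≡ 8.
  x = λ² - 18 - 10 = 64 - 28 ≡ 36; y = λ·(18 - 36) - 41 ≡ 59. → (36, 59)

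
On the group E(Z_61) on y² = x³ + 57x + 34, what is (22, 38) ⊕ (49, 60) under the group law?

(22, 38) + (49, 60). λ = (60 - 38)/(49 - 22) ≡ 22/27 mod 61. 27⁻¹ ≡ 52 (mod 61) since 27·52 = 1404 ≡ 1, so λ ≡ 46.
  x = λ² - 22 - 49 = 2116 - 71 ≡ 32; y = λ·(22 - 32) - 38 ≡ 51. → (32, 51)

(32, 51)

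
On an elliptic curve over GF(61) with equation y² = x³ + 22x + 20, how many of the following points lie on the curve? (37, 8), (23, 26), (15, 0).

2

(37, 8): 8² ≡ 3, rhs ≡ 3 → on.
(23, 26): 26² ≡ 5, rhs ≡ 5 → on.
(15, 0): 0² ≡ 0, rhs ≡ 4 → off.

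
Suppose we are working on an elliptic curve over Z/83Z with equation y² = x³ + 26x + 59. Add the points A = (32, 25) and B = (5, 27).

(55, 72)

(32, 25) + (5, 27). λ = (27 - 25)/(5 - 32) ≡ 2/56 mod 83. 56⁻¹ ≡ 43 (mod 83) since 56·43 = 2408 ≡ 1, so λ ≡ 3.
  x = λ² - 32 - 5 = 9 - 37 ≡ 55; y = λ·(32 - 55) - 25 ≡ 72. → (55, 72)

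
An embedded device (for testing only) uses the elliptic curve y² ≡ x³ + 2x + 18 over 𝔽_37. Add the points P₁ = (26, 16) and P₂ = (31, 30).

(26, 16) + (31, 30). λ = (30 - 16)/(31 - 26) ≡ 14/5 mod 37. 5⁻¹ ≡ 15 (mod 37) since 5·15 = 75 ≡ 1, so λ ≡ 25.
  x = λ² - 26 - 31 = 625 - 57 ≡ 13; y = λ·(26 - 13) - 16 ≡ 13. → (13, 13)

(13, 13)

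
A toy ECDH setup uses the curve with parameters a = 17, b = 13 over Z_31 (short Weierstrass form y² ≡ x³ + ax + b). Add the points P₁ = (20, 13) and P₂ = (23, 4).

(28, 11)

(20, 13) + (23, 4). λ = (4 - 13)/(23 - 20) ≡ 22/3 mod 31. 3⁻¹ ≡ 21 (mod 31) since 3·21 = 63 ≡ 1, so λ ≡ 28.
  x = λ² - 20 - 23 = 784 - 43 ≡ 28; y = λ·(20 - 28) - 13 ≡ 11. → (28, 11)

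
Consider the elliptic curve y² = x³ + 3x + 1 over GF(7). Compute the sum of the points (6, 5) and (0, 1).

(6, 5) + (0, 1). λ = (1 - 5)/(0 - 6) ≡ 3/1 mod 7. 1⁻¹ ≡ 1 (mod 7), so λ ≡ 3.
  x = λ² - 6 - 0 = 9 - 6 ≡ 3; y = λ·(6 - 3) - 5 ≡ 4. → (3, 4)

(3, 4)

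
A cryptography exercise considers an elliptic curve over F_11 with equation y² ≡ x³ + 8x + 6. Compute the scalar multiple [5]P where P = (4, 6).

Double-and-add on 5 = (101)₂. Start with P = (4, 6) for the leading 1-bit.
double: tangent at (4, 6): λ = (3·4² + 8)/(2·6) ≡ 1/1. 1⁻¹ ≡ 1 (mod 11), so λ ≡ 1·1 ≡ 1.
  x = λ² - 4 - 4 = 1 - 8 ≡ 4; y = λ·(4 - 4) - 6 ≡ 5. → (4, 5)
double: tangent at (4, 5): λ = (3·4² + 8)/(2·5) ≡ 1/10. 10⁻¹ ≡ 10 (mod 11) since 10·10 = 100 ≡ 1, so λ ≡ 1·10 ≡ 10.
  x = λ² - 4 - 4 = 100 - 8 ≡ 4; y = λ·(4 - 4) - 5 ≡ 6. → (4, 6)
add P: tangent at (4, 6): λ = (3·4² + 8)/(2·6) ≡ 1/1. 1⁻¹ ≡ 1 (mod 11), so λ ≡ 1·1 ≡ 1.
  x = λ² - 4 - 4 = 1 - 8 ≡ 4; y = λ·(4 - 4) - 6 ≡ 5. → (4, 5)

(4, 5)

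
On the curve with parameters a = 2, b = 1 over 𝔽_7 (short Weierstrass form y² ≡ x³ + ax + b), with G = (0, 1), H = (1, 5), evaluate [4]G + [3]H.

First 4G:
Double-and-add on 4 = (100)₂. Start with G = (0, 1) for the leading 1-bit.
double: tangent at (0, 1): λ = (3·0² + 2)/(2·1) ≡ 2/2. 2⁻¹ ≡ 4 (mod 7), so λ ≡ 2·4 ≡ 1.
  x = λ² - 0 - 0 = 1 - 0 ≡ 1; y = λ·(0 - 1) - 1 ≡ 5. → (1, 5)
double: tangent at (1, 5): λ = (3·1² + 2)/(2·5) ≡ 5/3. 3⁻¹ ≡ 5 (mod 7), so λ ≡ 5·5 ≡ 4.
  x = λ² - 1 - 1 = 16 - 2 ≡ 0; y = λ·(1 - 0) - 5 ≡ 6. → (0, 6)
4G = (0, 6).
Next 3H:
Repeated addition: build up to 3H.
2H: tangent at (1, 5): λ = (3·1² + 2)/(2·5) ≡ 5/3. 3⁻¹ ≡ 5 (mod 7), so λ ≡ 5·5 ≡ 4.
  x = λ² - 1 - 1 = 16 - 2 ≡ 0; y = λ·(1 - 0) - 5 ≡ 6. → (0, 6)
3H: (0, 6) + (1, 5). λ = (5 - 6)/(1 - 0) ≡ 6/1 mod 7. 1⁻¹ ≡ 1 (mod 7), so λ ≡ 6.
  x = λ² - 0 - 1 = 36 - 1 ≡ 0; y = λ·(0 - 0) - 6 ≡ 1. → (0, 1)
3H = (0, 1).
Finally 4G + 3H:
(0, 6) + (0, 1): same x and y₁ ≡ -y₂, so the sum is ∞.

O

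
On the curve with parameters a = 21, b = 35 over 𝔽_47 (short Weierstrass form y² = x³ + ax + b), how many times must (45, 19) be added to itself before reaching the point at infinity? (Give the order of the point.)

7

2P: tangent at (45, 19): λ = (3·45² + 21)/(2·19) ≡ 33/38. 38⁻¹ ≡ 26 (mod 47), so λ ≡ 33·26 ≡ 12.
  x = λ² - 45 - 45 = 144 - 90 ≡ 7; y = λ·(45 - 7) - 19 ≡ 14. → (7, 14)
3P: (7, 14) + (45, 19). λ = (19 - 14)/(45 - 7) ≡ 5/38 mod 47. 38⁻¹ ≡ 26 (mod 47), so λ ≡ 36.
  x = λ² - 7 - 45 = 1296 - 52 ≡ 22; y = λ·(7 - 22) - 14 ≡ 10. → (22, 10)
4P: (22, 10) + (45, 19). λ = (19 - 10)/(45 - 22) ≡ 9/23 mod 47. 23⁻¹ ≡ 45 (mod 47) since 23·45 = 1035 ≡ 1, so λ ≡ 29.
  x = λ² - 22 - 45 = 841 - 67 ≡ 22; y = λ·(22 - 22) - 10 ≡ 37. → (22, 37)
5P: (22, 37) + (45, 19). λ = (19 - 37)/(45 - 22) ≡ 29/23 mod 47. 23⁻¹ ≡ 45 (mod 47), so λ ≡ 36.
  x = λ² - 22 - 45 = 1296 - 67 ≡ 7; y = λ·(22 - 7) - 37 ≡ 33. → (7, 33)
6P: (7, 33) + (45, 19). λ = (19 - 33)/(45 - 7) ≡ 33/38 mod 47. 38⁻¹ ≡ 26 (mod 47) since 38·26 = 988 ≡ 1, so λ ≡ 12.
  x = λ² - 7 - 45 = 144 - 52 ≡ 45; y = λ·(7 - 45) - 33 ≡ 28. → (45, 28)
7P: (45, 28) + (45, 19): same x and y₁ ≡ -y₂, so the sum is the point at infinity.
7P = the point at infinity, so the order is 7.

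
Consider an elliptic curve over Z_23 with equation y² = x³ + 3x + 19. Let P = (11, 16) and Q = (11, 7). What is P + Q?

The two points share x = 11 and their y-coordinates satisfy 16 + 7 ≡ 0 (mod 23), so they are inverses. Their sum is 𝒪.

O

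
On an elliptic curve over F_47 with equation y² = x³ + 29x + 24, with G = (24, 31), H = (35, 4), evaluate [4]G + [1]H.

First 4G:
Double-and-add on 4 = (100)₂. Start with G = (24, 31) for the leading 1-bit.
double: tangent at (24, 31): λ = (3·24² + 29)/(2·31) ≡ 18/15. 15⁻¹ ≡ 22 (mod 47), so λ ≡ 18·22 ≡ 20.
  x = λ² - 24 - 24 = 400 - 48 ≡ 23; y = λ·(24 - 23) - 31 ≡ 36. → (23, 36)
double: tangent at (23, 36): λ = (3·23² + 29)/(2·36) ≡ 18/25. 25⁻¹ ≡ 32 (mod 47) since 25·32 = 800 ≡ 1, so λ ≡ 18·32 ≡ 12.
  x = λ² - 23 - 23 = 144 - 46 ≡ 4; y = λ·(23 - 4) - 36 ≡ 4. → (4, 4)
4G = (4, 4).
Finally 4G + H:
(4, 4) + (35, 4). λ = (4 - 4)/(35 - 4) ≡ 0/31 mod 47. 31⁻¹ ≡ 44 (mod 47), so λ ≡ 0.
  x = λ² - 4 - 35 = 0 - 39 ≡ 8; y = λ·(4 - 8) - 4 ≡ 43. → (8, 43)

(8, 43)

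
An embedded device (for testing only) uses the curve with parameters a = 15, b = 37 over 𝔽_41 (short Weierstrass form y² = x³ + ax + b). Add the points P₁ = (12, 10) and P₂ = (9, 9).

(11, 4)

(12, 10) + (9, 9). λ = (9 - 10)/(9 - 12) ≡ 40/38 mod 41. 38⁻¹ ≡ 27 (mod 41), so λ ≡ 14.
  x = λ² - 12 - 9 = 196 - 21 ≡ 11; y = λ·(12 - 11) - 10 ≡ 4. → (11, 4)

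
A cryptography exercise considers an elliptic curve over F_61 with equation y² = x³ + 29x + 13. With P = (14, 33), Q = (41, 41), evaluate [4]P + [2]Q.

(21, 1)

First 4P:
Double-and-add on 4 = (100)₂. Start with P = (14, 33) for the leading 1-bit.
double: tangent at (14, 33): λ = (3·14² + 29)/(2·33) ≡ 7/5. 5⁻¹ ≡ 49 (mod 61), so λ ≡ 7·49 ≡ 38.
  x = λ² - 14 - 14 = 1444 - 28 ≡ 13; y = λ·(14 - 13) - 33 ≡ 5. → (13, 5)
double: tangent at (13, 5): λ = (3·13² + 29)/(2·5) ≡ 48/10. 10⁻¹ ≡ 55 (mod 61) since 10·55 = 550 ≡ 1, so λ ≡ 48·55 ≡ 17.
  x = λ² - 13 - 13 = 289 - 26 ≡ 19; y = λ·(13 - 19) - 5 ≡ 15. → (19, 15)
4P = (19, 15).
Next 2Q:
Repeated addition: build up to 2Q.
2Q: tangent at (41, 41): λ = (3·41² + 29)/(2·41) ≡ 9/21. 21⁻¹ ≡ 32 (mod 61) since 21·32 = 672 ≡ 1, so λ ≡ 9·32 ≡ 44.
  x = λ² - 41 - 41 = 1936 - 82 ≡ 24; y = λ·(41 - 24) - 41 ≡ 36. → (24, 36)
2Q = (24, 36).
Finally 4P + 2Q:
(19, 15) + (24, 36). λ = (36 - 15)/(24 - 19) ≡ 21/5 mod 61. 5⁻¹ ≡ 49 (mod 61), so λ ≡ 53.
  x = λ² - 19 - 24 = 2809 - 43 ≡ 21; y = λ·(19 - 21) - 15 ≡ 1. → (21, 1)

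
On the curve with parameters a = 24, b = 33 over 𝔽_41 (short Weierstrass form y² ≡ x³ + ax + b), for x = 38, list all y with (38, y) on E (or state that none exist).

4, 37

x³ + 24x + 33 = 55817 ≡ 16 (mod 41).
Square roots of 16 mod 41: 4 and 37 (since 4² = 16 ≡ 16).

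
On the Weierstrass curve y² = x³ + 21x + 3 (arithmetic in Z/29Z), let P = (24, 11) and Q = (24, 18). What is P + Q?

O

The two points share x = 24 and their y-coordinates satisfy 11 + 18 ≡ 0 (mod 29), so they are inverses. Their sum is O.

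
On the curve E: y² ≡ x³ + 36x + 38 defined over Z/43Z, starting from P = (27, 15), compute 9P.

(18, 38)

Double-and-add on 9 = (1001)₂. Start with P = (27, 15) for the leading 1-bit.
double: tangent at (27, 15): λ = (3·27² + 36)/(2·15) ≡ 30/30. 30⁻¹ ≡ 33 (mod 43), so λ ≡ 30·33 ≡ 1.
  x = λ² - 27 - 27 = 1 - 54 ≡ 33; y = λ·(27 - 33) - 15 ≡ 22. → (33, 22)
double: tangent at (33, 22): λ = (3·33² + 36)/(2·22) ≡ 35/1. 1⁻¹ ≡ 1 (mod 43), so λ ≡ 35·1 ≡ 35.
  x = λ² - 33 - 33 = 1225 - 66 ≡ 41; y = λ·(33 - 41) - 22 ≡ 42. → (41, 42)
double: tangent at (41, 42): λ = (3·41² + 36)/(2·42) ≡ 5/41. 41⁻¹ ≡ 21 (mod 43), so λ ≡ 5·21 ≡ 19.
  x = λ² - 41 - 41 = 361 - 82 ≡ 21; y = λ·(41 - 21) - 42 ≡ 37. → (21, 37)
add P: (21, 37) + (27, 15). λ = (15 - 37)/(27 - 21) ≡ 21/6 mod 43. 6⁻¹ ≡ 36 (mod 43), so λ ≡ 25.
  x = λ² - 21 - 27 = 625 - 48 ≡ 18; y = λ·(21 - 18) - 37 ≡ 38. → (18, 38)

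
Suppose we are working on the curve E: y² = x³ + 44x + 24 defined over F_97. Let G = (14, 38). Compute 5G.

Repeated addition: build up to 5G.
2G: tangent at (14, 38): λ = (3·14² + 44)/(2·38) ≡ 50/76. 76⁻¹ ≡ 60 (mod 97), so λ ≡ 50·60 ≡ 90.
  x = λ² - 14 - 14 = 8100 - 28 ≡ 21; y = λ·(14 - 21) - 38 ≡ 11. → (21, 11)
3G: (21, 11) + (14, 38). λ = (38 - 11)/(14 - 21) ≡ 27/90 mod 97. 90⁻¹ ≡ 83 (mod 97), so λ ≡ 10.
  x = λ² - 21 - 14 = 100 - 35 ≡ 65; y = λ·(21 - 65) - 11 ≡ 34. → (65, 34)
4G: (65, 34) + (14, 38). λ = (38 - 34)/(14 - 65) ≡ 4/46 mod 97. 46⁻¹ ≡ 19 (mod 97) since 46·19 = 874 ≡ 1, so λ ≡ 76.
  x = λ² - 65 - 14 = 5776 - 79 ≡ 71; y = λ·(65 - 71) - 34 ≡ 92. → (71, 92)
5G: (71, 92) + (14, 38). λ = (38 - 92)/(14 - 71) ≡ 43/40 mod 97. 40⁻¹ ≡ 17 (mod 97), so λ ≡ 52.
  x = λ² - 71 - 14 = 2704 - 85 ≡ 0; y = λ·(71 - 0) - 92 ≡ 11. → (0, 11)

(0, 11)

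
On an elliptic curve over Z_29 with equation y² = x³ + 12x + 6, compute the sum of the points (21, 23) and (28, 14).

(21, 23) + (28, 14). λ = (14 - 23)/(28 - 21) ≡ 20/7 mod 29. 7⁻¹ ≡ 25 (mod 29), so λ ≡ 7.
  x = λ² - 21 - 28 = 49 - 49 ≡ 0; y = λ·(21 - 0) - 23 ≡ 8. → (0, 8)

(0, 8)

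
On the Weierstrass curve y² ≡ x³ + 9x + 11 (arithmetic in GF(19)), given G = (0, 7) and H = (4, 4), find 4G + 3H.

First 4G:
Repeated addition: build up to 4G.
2G: tangent at (0, 7): λ = (3·0² + 9)/(2·7) ≡ 9/14. 14⁻¹ ≡ 15 (mod 19) since 14·15 = 210 ≡ 1, so λ ≡ 9·15 ≡ 2.
  x = λ² - 0 - 0 = 4 - 0 ≡ 4; y = λ·(0 - 4) - 7 ≡ 4. → (4, 4)
3G: (4, 4) + (0, 7). λ = (7 - 4)/(0 - 4) ≡ 3/15 mod 19. 15⁻¹ ≡ 14 (mod 19) since 15·14 = 210 ≡ 1, so λ ≡ 4.
  x = λ² - 4 - 0 = 16 - 4 ≡ 12; y = λ·(4 - 12) - 4 ≡ 2. → (12, 2)
4G: (12, 2) + (0, 7). λ = (7 - 2)/(0 - 12) ≡ 5/7 mod 19. 7⁻¹ ≡ 11 (mod 19) since 7·11 = 77 ≡ 1, so λ ≡ 17.
  x = λ² - 12 - 0 = 289 - 12 ≡ 11; y = λ·(12 - 11) - 2 ≡ 15. → (11, 15)
4G = (11, 15).
Next 3H:
Repeated addition: build up to 3H.
2H: tangent at (4, 4): λ = (3·4² + 9)/(2·4) ≡ 0/8. 8⁻¹ ≡ 12 (mod 19), so λ ≡ 0·12 ≡ 0.
  x = λ² - 4 - 4 = 0 - 8 ≡ 11; y = λ·(4 - 11) - 4 ≡ 15. → (11, 15)
3H: (11, 15) + (4, 4). λ = (4 - 15)/(4 - 11) ≡ 8/12 mod 19. 12⁻¹ ≡ 8 (mod 19), so λ ≡ 7.
  x = λ² - 11 - 4 = 49 - 15 ≡ 15; y = λ·(11 - 15) - 15 ≡ 14. → (15, 14)
3H = (15, 14).
Finally 4G + 3H:
(11, 15) + (15, 14). λ = (14 - 15)/(15 - 11) ≡ 18/4 mod 19. 4⁻¹ ≡ 5 (mod 19), so λ ≡ 14.
  x = λ² - 11 - 15 = 196 - 26 ≡ 18; y = λ·(11 - 18) - 15 ≡ 1. → (18, 1)

(18, 1)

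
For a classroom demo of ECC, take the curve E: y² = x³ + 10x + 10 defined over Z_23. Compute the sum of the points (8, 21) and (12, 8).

(15, 19)

(8, 21) + (12, 8). λ = (8 - 21)/(12 - 8) ≡ 10/4 mod 23. 4⁻¹ ≡ 6 (mod 23) since 4·6 = 24 ≡ 1, so λ ≡ 14.
  x = λ² - 8 - 12 = 196 - 20 ≡ 15; y = λ·(8 - 15) - 21 ≡ 19. → (15, 19)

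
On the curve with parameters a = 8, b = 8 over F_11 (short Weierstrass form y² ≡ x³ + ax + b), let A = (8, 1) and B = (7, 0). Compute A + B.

(8, 1) + (7, 0). λ = (0 - 1)/(7 - 8) ≡ 10/10 mod 11. 10⁻¹ ≡ 10 (mod 11), so λ ≡ 1.
  x = λ² - 8 - 7 = 1 - 15 ≡ 8; y = λ·(8 - 8) - 1 ≡ 10. → (8, 10)

(8, 10)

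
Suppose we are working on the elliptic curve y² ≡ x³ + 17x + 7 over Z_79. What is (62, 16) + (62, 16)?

tangent at (62, 16): λ = (3·62² + 17)/(2·16) ≡ 15/32. 32⁻¹ ≡ 42 (mod 79), so λ ≡ 15·42 ≡ 77.
  x = λ² - 62 - 62 = 5929 - 124 ≡ 38; y = λ·(62 - 38) - 16 ≡ 15. → (38, 15)

(38, 15)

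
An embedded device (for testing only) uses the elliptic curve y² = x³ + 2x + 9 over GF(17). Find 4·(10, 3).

Write G = (10, 3).
Double-and-add on 4 = (100)₂. Start with G = (10, 3) for the leading 1-bit.
double: tangent at (10, 3): λ = (3·10² + 2)/(2·3) ≡ 13/6. 6⁻¹ ≡ 3 (mod 17) since 6·3 = 18 ≡ 1, so λ ≡ 13·3 ≡ 5.
  x = λ² - 10 - 10 = 25 - 20 ≡ 5; y = λ·(10 - 5) - 3 ≡ 5. → (5, 5)
double: tangent at (5, 5): λ = (3·5² + 2)/(2·5) ≡ 9/10. 10⁻¹ ≡ 12 (mod 17), so λ ≡ 9·12 ≡ 6.
  x = λ² - 5 - 5 = 36 - 10 ≡ 9; y = λ·(5 - 9) - 5 ≡ 5. → (9, 5)

(9, 5)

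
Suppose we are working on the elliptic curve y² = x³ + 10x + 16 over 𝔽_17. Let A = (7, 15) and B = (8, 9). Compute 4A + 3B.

(9, 6)

First 4A:
Repeated addition: build up to 4A.
2A: tangent at (7, 15): λ = (3·7² + 10)/(2·15) ≡ 4/13. 13⁻¹ ≡ 4 (mod 17) since 13·4 = 52 ≡ 1, so λ ≡ 4·4 ≡ 16.
  x = λ² - 7 - 7 = 256 - 14 ≡ 4; y = λ·(7 - 4) - 15 ≡ 16. → (4, 16)
3A: (4, 16) + (7, 15). λ = (15 - 16)/(7 - 4) ≡ 16/3 mod 17. 3⁻¹ ≡ 6 (mod 17) since 3·6 = 18 ≡ 1, so λ ≡ 11.
  x = λ² - 4 - 7 = 121 - 11 ≡ 8; y = λ·(4 - 8) - 16 ≡ 8. → (8, 8)
4A: (8, 8) + (7, 15). λ = (15 - 8)/(7 - 8) ≡ 7/16 mod 17. 16⁻¹ ≡ 16 (mod 17) since 16·16 = 256 ≡ 1, so λ ≡ 10.
  x = λ² - 8 - 7 = 100 - 15 ≡ 0; y = λ·(8 - 0) - 8 ≡ 4. → (0, 4)
4A = (0, 4).
Next 3B:
Repeated addition: build up to 3B.
2B: tangent at (8, 9): λ = (3·8² + 10)/(2·9) ≡ 15/1. 1⁻¹ ≡ 1 (mod 17) since 1·1 = 1 ≡ 1, so λ ≡ 15·1 ≡ 15.
  x = λ² - 8 - 8 = 225 - 16 ≡ 5; y = λ·(8 - 5) - 9 ≡ 2. → (5, 2)
3B: (5, 2) + (8, 9). λ = (9 - 2)/(8 - 5) ≡ 7/3 mod 17. 3⁻¹ ≡ 6 (mod 17), so λ ≡ 8.
  x = λ² - 5 - 8 = 64 - 13 ≡ 0; y = λ·(5 - 0) - 2 ≡ 4. → (0, 4)
3B = (0, 4).
Finally 4A + 3B:
tangent at (0, 4): λ = (3·0² + 10)/(2·4) ≡ 10/8. 8⁻¹ ≡ 15 (mod 17) since 8·15 = 120 ≡ 1, so λ ≡ 10·15 ≡ 14.
  x = λ² - 0 - 0 = 196 - 0 ≡ 9; y = λ·(0 - 9) - 4 ≡ 6. → (9, 6)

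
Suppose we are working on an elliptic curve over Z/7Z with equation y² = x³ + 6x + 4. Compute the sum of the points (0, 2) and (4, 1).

(0, 2) + (4, 1). λ = (1 - 2)/(4 - 0) ≡ 6/4 mod 7. 4⁻¹ ≡ 2 (mod 7), so λ ≡ 5.
  x = λ² - 0 - 4 = 25 - 4 ≡ 0; y = λ·(0 - 0) - 2 ≡ 5. → (0, 5)

(0, 5)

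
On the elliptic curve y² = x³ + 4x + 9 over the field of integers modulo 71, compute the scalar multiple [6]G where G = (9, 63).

(15, 6)

Double-and-add on 6 = (110)₂. Start with G = (9, 63) for the leading 1-bit.
double: tangent at (9, 63): λ = (3·9² + 4)/(2·63) ≡ 34/55. 55⁻¹ ≡ 31 (mod 71), so λ ≡ 34·31 ≡ 60.
  x = λ² - 9 - 9 = 3600 - 18 ≡ 32; y = λ·(9 - 32) - 63 ≡ 48. → (32, 48)
add G: (32, 48) + (9, 63). λ = (63 - 48)/(9 - 32) ≡ 15/48 mod 71. 48⁻¹ ≡ 37 (mod 71) since 48·37 = 1776 ≡ 1, so λ ≡ 58.
  x = λ² - 32 - 9 = 3364 - 41 ≡ 57; y = λ·(32 - 57) - 48 ≡ 64. → (57, 64)
double: tangent at (57, 64): λ = (3·57² + 4)/(2·64) ≡ 24/57. 57⁻¹ ≡ 5 (mod 71), so λ ≡ 24·5 ≡ 49.
  x = λ² - 57 - 57 = 2401 - 114 ≡ 15; y = λ·(57 - 15) - 64 ≡ 6. → (15, 6)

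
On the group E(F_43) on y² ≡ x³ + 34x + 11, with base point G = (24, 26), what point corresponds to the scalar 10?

(3, 22)

Double-and-add on 10 = (1010)₂. Start with G = (24, 26) for the leading 1-bit.
double: tangent at (24, 26): λ = (3·24² + 34)/(2·26) ≡ 42/9. 9⁻¹ ≡ 24 (mod 43) since 9·24 = 216 ≡ 1, so λ ≡ 42·24 ≡ 19.
  x = λ² - 24 - 24 = 361 - 48 ≡ 12; y = λ·(24 - 12) - 26 ≡ 30. → (12, 30)
double: tangent at (12, 30): λ = (3·12² + 34)/(2·30) ≡ 36/17. 17⁻¹ ≡ 38 (mod 43), so λ ≡ 36·38 ≡ 35.
  x = λ² - 12 - 12 = 1225 - 24 ≡ 40; y = λ·(12 - 40) - 30 ≡ 22. → (40, 22)
add G: (40, 22) + (24, 26). λ = (26 - 22)/(24 - 40) ≡ 4/27 mod 43. 27⁻¹ ≡ 8 (mod 43), so λ ≡ 32.
  x = λ² - 40 - 24 = 1024 - 64 ≡ 14; y = λ·(40 - 14) - 22 ≡ 36. → (14, 36)
double: tangent at (14, 36): λ = (3·14² + 34)/(2·36) ≡ 20/29. 29⁻¹ ≡ 3 (mod 43), so λ ≡ 20·3 ≡ 17.
  x = λ² - 14 - 14 = 289 - 28 ≡ 3; y = λ·(14 - 3) - 36 ≡ 22. → (3, 22)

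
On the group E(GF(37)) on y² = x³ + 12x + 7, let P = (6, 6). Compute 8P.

(0, 9)

Repeated addition: build up to 8P.
2P: tangent at (6, 6): λ = (3·6² + 12)/(2·6) ≡ 9/12. 12⁻¹ ≡ 34 (mod 37), so λ ≡ 9·34 ≡ 10.
  x = λ² - 6 - 6 = 100 - 12 ≡ 14; y = λ·(6 - 14) - 6 ≡ 25. → (14, 25)
3P: (14, 25) + (6, 6). λ = (6 - 25)/(6 - 14) ≡ 18/29 mod 37. 29⁻¹ ≡ 23 (mod 37), so λ ≡ 7.
  x = λ² - 14 - 6 = 49 - 20 ≡ 29; y = λ·(14 - 29) - 25 ≡ 18. → (29, 18)
4P: (29, 18) + (6, 6). λ = (6 - 18)/(6 - 29) ≡ 25/14 mod 37. 14⁻¹ ≡ 8 (mod 37), so λ ≡ 15.
  x = λ² - 29 - 6 = 225 - 35 ≡ 5; y = λ·(29 - 5) - 18 ≡ 9. → (5, 9)
5P: (5, 9) + (6, 6). λ = (6 - 9)/(6 - 5) ≡ 34/1 mod 37. 1⁻¹ ≡ 1 (mod 37), so λ ≡ 34.
  x = λ² - 5 - 6 = 1156 - 11 ≡ 35; y = λ·(5 - 35) - 9 ≡ 7. → (35, 7)
6P: (35, 7) + (6, 6). λ = (6 - 7)/(6 - 35) ≡ 36/8 mod 37. 8⁻¹ ≡ 14 (mod 37) since 8·14 = 112 ≡ 1, so λ ≡ 23.
  x = λ² - 35 - 6 = 529 - 41 ≡ 7; y = λ·(35 - 7) - 7 ≡ 8. → (7, 8)
7P: (7, 8) + (6, 6). λ = (6 - 8)/(6 - 7) ≡ 35/36 mod 37. 36⁻¹ ≡ 36 (mod 37), so λ ≡ 2.
  x = λ² - 7 - 6 = 4 - 13 ≡ 28; y = λ·(7 - 28) - 8 ≡ 24. → (28, 24)
8P: (28, 24) + (6, 6). λ = (6 - 24)/(6 - 28) ≡ 19/15 mod 37. 15⁻¹ ≡ 5 (mod 37) since 15·5 = 75 ≡ 1, so λ ≡ 21.
  x = λ² - 28 - 6 = 441 - 34 ≡ 0; y = λ·(28 - 0) - 24 ≡ 9. → (0, 9)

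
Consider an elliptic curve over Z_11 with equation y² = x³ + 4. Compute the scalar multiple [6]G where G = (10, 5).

Repeated addition: build up to 6G.
2G: tangent at (10, 5): λ = (3·10² + 0)/(2·5) ≡ 3/10. 10⁻¹ ≡ 10 (mod 11), so λ ≡ 3·10 ≡ 8.
  x = λ² - 10 - 10 = 64 - 20 ≡ 0; y = λ·(10 - 0) - 5 ≡ 9. → (0, 9)
3G: (0, 9) + (10, 5). λ = (5 - 9)/(10 - 0) ≡ 7/10 mod 11. 10⁻¹ ≡ 10 (mod 11), so λ ≡ 4.
  x = λ² - 0 - 10 = 16 - 10 ≡ 6; y = λ·(0 - 6) - 9 ≡ 0. → (6, 0)
4G: (6, 0) + (10, 5). λ = (5 - 0)/(10 - 6) ≡ 5/4 mod 11. 4⁻¹ ≡ 3 (mod 11), so λ ≡ 4.
  x = λ² - 6 - 10 = 16 - 16 ≡ 0; y = λ·(6 - 0) - 0 ≡ 2. → (0, 2)
5G: (0, 2) + (10, 5). λ = (5 - 2)/(10 - 0) ≡ 3/10 mod 11. 10⁻¹ ≡ 10 (mod 11), so λ ≡ 8.
  x = λ² - 0 - 10 = 64 - 10 ≡ 10; y = λ·(0 - 10) - 2 ≡ 6. → (10, 6)
6G: (10, 6) + (10, 5): same x and y₁ ≡ -y₂, so the sum is O.

O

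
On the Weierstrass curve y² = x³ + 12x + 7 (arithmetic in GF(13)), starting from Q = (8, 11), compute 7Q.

Double-and-add on 7 = (111)₂. Start with Q = (8, 11) for the leading 1-bit.
double: tangent at (8, 11): λ = (3·8² + 12)/(2·11) ≡ 9/9. 9⁻¹ ≡ 3 (mod 13), so λ ≡ 9·3 ≡ 1.
  x = λ² - 8 - 8 = 1 - 16 ≡ 11; y = λ·(8 - 11) - 11 ≡ 12. → (11, 12)
add Q: (11, 12) + (8, 11). λ = (11 - 12)/(8 - 11) ≡ 12/10 mod 13. 10⁻¹ ≡ 4 (mod 13) since 10·4 = 40 ≡ 1, so λ ≡ 9.
  x = λ² - 11 - 8 = 81 - 19 ≡ 10; y = λ·(11 - 10) - 12 ≡ 10. → (10, 10)
double: tangent at (10, 10): λ = (3·10² + 12)/(2·10) ≡ 0/7. 7⁻¹ ≡ 2 (mod 13), so λ ≡ 0·2 ≡ 0.
  x = λ² - 10 - 10 = 0 - 20 ≡ 6; y = λ·(10 - 6) - 10 ≡ 3. → (6, 3)
add Q: (6, 3) + (8, 11). λ = (11 - 3)/(8 - 6) ≡ 8/2 mod 13. 2⁻¹ ≡ 7 (mod 13), so λ ≡ 4.
  x = λ² - 6 - 8 = 16 - 14 ≡ 2; y = λ·(6 - 2) - 3 ≡ 0. → (2, 0)

(2, 0)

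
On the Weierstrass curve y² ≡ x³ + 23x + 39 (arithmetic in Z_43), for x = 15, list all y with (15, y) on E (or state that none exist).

x³ + 23x + 39 = 3759 ≡ 18 (mod 43).
18 is a non-residue mod 43; no y exists.

none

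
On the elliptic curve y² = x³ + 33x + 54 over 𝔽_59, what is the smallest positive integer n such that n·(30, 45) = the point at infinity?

7

2P: tangent at (30, 45): λ = (3·30² + 33)/(2·45) ≡ 19/31. 31⁻¹ ≡ 40 (mod 59), so λ ≡ 19·40 ≡ 52.
  x = λ² - 30 - 30 = 2704 - 60 ≡ 48; y = λ·(30 - 48) - 45 ≡ 22. → (48, 22)
3P: (48, 22) + (30, 45). λ = (45 - 22)/(30 - 48) ≡ 23/41 mod 59. 41⁻¹ ≡ 36 (mod 59) since 41·36 = 1476 ≡ 1, so λ ≡ 2.
  x = λ² - 48 - 30 = 4 - 78 ≡ 44; y = λ·(48 - 44) - 22 ≡ 45. → (44, 45)
4P: (44, 45) + (30, 45). λ = (45 - 45)/(30 - 44) ≡ 0/45 mod 59. 45⁻¹ ≡ 21 (mod 59) since 45·21 = 945 ≡ 1, so λ ≡ 0.
  x = λ² - 44 - 30 = 0 - 74 ≡ 44; y = λ·(44 - 44) - 45 ≡ 14. → (44, 14)
5P: (44, 14) + (30, 45). λ = (45 - 14)/(30 - 44) ≡ 31/45 mod 59. 45⁻¹ ≡ 21 (mod 59), so λ ≡ 2.
  x = λ² - 44 - 30 = 4 - 74 ≡ 48; y = λ·(44 - 48) - 14 ≡ 37. → (48, 37)
6P: (48, 37) + (30, 45). λ = (45 - 37)/(30 - 48) ≡ 8/41 mod 59. 41⁻¹ ≡ 36 (mod 59) since 41·36 = 1476 ≡ 1, so λ ≡ 52.
  x = λ² - 48 - 30 = 2704 - 78 ≡ 30; y = λ·(48 - 30) - 37 ≡ 14. → (30, 14)
7P: (30, 14) + (30, 45): same x and y₁ ≡ -y₂, so the sum is the point at infinity.
7P = the point at infinity, so the order is 7.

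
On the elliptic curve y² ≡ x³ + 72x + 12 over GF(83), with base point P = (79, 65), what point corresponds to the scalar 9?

Repeated addition: build up to 9P.
2P: tangent at (79, 65): λ = (3·79² + 72)/(2·65) ≡ 37/47. 47⁻¹ ≡ 53 (mod 83), so λ ≡ 37·53 ≡ 52.
  x = λ² - 79 - 79 = 2704 - 158 ≡ 56; y = λ·(79 - 56) - 65 ≡ 52. → (56, 52)
3P: (56, 52) + (79, 65). λ = (65 - 52)/(79 - 56) ≡ 13/23 mod 83. 23⁻¹ ≡ 65 (mod 83) since 23·65 = 1495 ≡ 1, so λ ≡ 15.
  x = λ² - 56 - 79 = 225 - 135 ≡ 7; y = λ·(56 - 7) - 52 ≡ 19. → (7, 19)
4P: (7, 19) + (79, 65). λ = (65 - 19)/(79 - 7) ≡ 46/72 mod 83. 72⁻¹ ≡ 15 (mod 83), so λ ≡ 26.
  x = λ² - 7 - 79 = 676 - 86 ≡ 9; y = λ·(7 - 9) - 19 ≡ 12. → (9, 12)
5P: (9, 12) + (79, 65). λ = (65 - 12)/(79 - 9) ≡ 53/70 mod 83. 70⁻¹ ≡ 51 (mod 83), so λ ≡ 47.
  x = λ² - 9 - 79 = 2209 - 88 ≡ 46; y = λ·(9 - 46) - 12 ≡ 75. → (46, 75)
6P: (46, 75) + (79, 65). λ = (65 - 75)/(79 - 46) ≡ 73/33 mod 83. 33⁻¹ ≡ 78 (mod 83) since 33·78 = 2574 ≡ 1, so λ ≡ 50.
  x = λ² - 46 - 79 = 2500 - 125 ≡ 51; y = λ·(46 - 51) - 75 ≡ 7. → (51, 7)
7P: (51, 7) + (79, 65). λ = (65 - 7)/(79 - 51) ≡ 58/28 mod 83. 28⁻¹ ≡ 3 (mod 83), so λ ≡ 8.
  x = λ² - 51 - 79 = 64 - 130 ≡ 17; y = λ·(51 - 17) - 7 ≡ 16. → (17, 16)
8P: (17, 16) + (79, 65). λ = (65 - 16)/(79 - 17) ≡ 49/62 mod 83. 62⁻¹ ≡ 79 (mod 83), so λ ≡ 53.
  x = λ² - 17 - 79 = 2809 - 96 ≡ 57; y = λ·(17 - 57) - 16 ≡ 22. → (57, 22)
9P: (57, 22) + (79, 65). λ = (65 - 22)/(79 - 57) ≡ 43/22 mod 83. 22⁻¹ ≡ 34 (mod 83), so λ ≡ 51.
  x = λ² - 57 - 79 = 2601 - 136 ≡ 58; y = λ·(57 - 58) - 22 ≡ 10. → (58, 10)

(58, 10)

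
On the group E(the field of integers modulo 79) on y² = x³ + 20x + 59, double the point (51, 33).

(42, 75)

tangent at (51, 33): λ = (3·51² + 20)/(2·33) ≡ 2/66. 66⁻¹ ≡ 6 (mod 79), so λ ≡ 2·6 ≡ 12.
  x = λ² - 51 - 51 = 144 - 102 ≡ 42; y = λ·(51 - 42) - 33 ≡ 75. → (42, 75)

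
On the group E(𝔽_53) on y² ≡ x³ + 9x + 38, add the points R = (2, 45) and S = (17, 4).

(41, 51)

(2, 45) + (17, 4). λ = (4 - 45)/(17 - 2) ≡ 12/15 mod 53. 15⁻¹ ≡ 46 (mod 53) since 15·46 = 690 ≡ 1, so λ ≡ 22.
  x = λ² - 2 - 17 = 484 - 19 ≡ 41; y = λ·(2 - 41) - 45 ≡ 51. → (41, 51)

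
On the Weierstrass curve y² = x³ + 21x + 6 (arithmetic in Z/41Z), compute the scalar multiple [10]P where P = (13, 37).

(24, 36)

Double-and-add on 10 = (1010)₂. Start with P = (13, 37) for the leading 1-bit.
double: tangent at (13, 37): λ = (3·13² + 21)/(2·37) ≡ 36/33. 33⁻¹ ≡ 5 (mod 41), so λ ≡ 36·5 ≡ 16.
  x = λ² - 13 - 13 = 256 - 26 ≡ 25; y = λ·(13 - 25) - 37 ≡ 17. → (25, 17)
double: tangent at (25, 17): λ = (3·25² + 21)/(2·17) ≡ 10/34. 34⁻¹ ≡ 35 (mod 41) since 34·35 = 1190 ≡ 1, so λ ≡ 10·35 ≡ 22.
  x = λ² - 25 - 25 = 484 - 50 ≡ 24; y = λ·(25 - 24) - 17 ≡ 5. → (24, 5)
add P: (24, 5) + (13, 37). λ = (37 - 5)/(13 - 24) ≡ 32/30 mod 41. 30⁻¹ ≡ 26 (mod 41) since 30·26 = 780 ≡ 1, so λ ≡ 12.
  x = λ² - 24 - 13 = 144 - 37 ≡ 25; y = λ·(24 - 25) - 5 ≡ 24. → (25, 24)
double: tangent at (25, 24): λ = (3·25² + 21)/(2·24) ≡ 10/7. 7⁻¹ ≡ 6 (mod 41), so λ ≡ 10·6 ≡ 19.
  x = λ² - 25 - 25 = 361 - 50 ≡ 24; y = λ·(25 - 24) - 24 ≡ 36. → (24, 36)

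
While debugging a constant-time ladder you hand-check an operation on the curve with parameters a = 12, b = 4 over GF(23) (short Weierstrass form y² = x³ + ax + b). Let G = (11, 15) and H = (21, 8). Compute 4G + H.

(11, 8)

First 4G:
Repeated addition: build up to 4G.
2G: tangent at (11, 15): λ = (3·11² + 12)/(2·15) ≡ 7/7. 7⁻¹ ≡ 10 (mod 23), so λ ≡ 7·10 ≡ 1.
  x = λ² - 11 - 11 = 1 - 22 ≡ 2; y = λ·(11 - 2) - 15 ≡ 17. → (2, 17)
3G: (2, 17) + (11, 15). λ = (15 - 17)/(11 - 2) ≡ 21/9 mod 23. 9⁻¹ ≡ 18 (mod 23), so λ ≡ 10.
  x = λ² - 2 - 11 = 100 - 13 ≡ 18; y = λ·(2 - 18) - 17 ≡ 7. → (18, 7)
4G: (18, 7) + (11, 15). λ = (15 - 7)/(11 - 18) ≡ 8/16 mod 23. 16⁻¹ ≡ 13 (mod 23) since 16·13 = 208 ≡ 1, so λ ≡ 12.
  x = λ² - 18 - 11 = 144 - 29 ≡ 0; y = λ·(18 - 0) - 7 ≡ 2. → (0, 2)
4G = (0, 2).
Finally 4G + H:
(0, 2) + (21, 8). λ = (8 - 2)/(21 - 0) ≡ 6/21 mod 23. 21⁻¹ ≡ 11 (mod 23) since 21·11 = 231 ≡ 1, so λ ≡ 20.
  x = λ² - 0 - 21 = 400 - 21 ≡ 11; y = λ·(0 - 11) - 2 ≡ 8. → (11, 8)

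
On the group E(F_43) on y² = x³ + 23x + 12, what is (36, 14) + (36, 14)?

(23, 25)

tangent at (36, 14): λ = (3·36² + 23)/(2·14) ≡ 41/28. 28⁻¹ ≡ 20 (mod 43), so λ ≡ 41·20 ≡ 3.
  x = λ² - 36 - 36 = 9 - 72 ≡ 23; y = λ·(36 - 23) - 14 ≡ 25. → (23, 25)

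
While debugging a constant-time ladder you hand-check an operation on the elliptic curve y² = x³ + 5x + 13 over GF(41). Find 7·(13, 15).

Write G = (13, 15).
Repeated addition: build up to 7G.
2G: tangent at (13, 15): λ = (3·13² + 5)/(2·15) ≡ 20/30. 30⁻¹ ≡ 26 (mod 41), so λ ≡ 20·26 ≡ 28.
  x = λ² - 13 - 13 = 784 - 26 ≡ 20; y = λ·(13 - 20) - 15 ≡ 35. → (20, 35)
3G: (20, 35) + (13, 15). λ = (15 - 35)/(13 - 20) ≡ 21/34 mod 41. 34⁻¹ ≡ 35 (mod 41) since 34·35 = 1190 ≡ 1, so λ ≡ 38.
  x = λ² - 20 - 13 = 1444 - 33 ≡ 17; y = λ·(20 - 17) - 35 ≡ 38. → (17, 38)
4G: (17, 38) + (13, 15). λ = (15 - 38)/(13 - 17) ≡ 18/37 mod 41. 37⁻¹ ≡ 10 (mod 41), so λ ≡ 16.
  x = λ² - 17 - 13 = 256 - 30 ≡ 21; y = λ·(17 - 21) - 38 ≡ 21. → (21, 21)
5G: (21, 21) + (13, 15). λ = (15 - 21)/(13 - 21) ≡ 35/33 mod 41. 33⁻¹ ≡ 5 (mod 41) since 33·5 = 165 ≡ 1, so λ ≡ 11.
  x = λ² - 21 - 13 = 121 - 34 ≡ 5; y = λ·(21 - 5) - 21 ≡ 32. → (5, 32)
6G: (5, 32) + (13, 15). λ = (15 - 32)/(13 - 5) ≡ 24/8 mod 41. 8⁻¹ ≡ 36 (mod 41), so λ ≡ 3.
  x = λ² - 5 - 13 = 9 - 18 ≡ 32; y = λ·(5 - 32) - 32 ≡ 10. → (32, 10)
7G: (32, 10) + (13, 15). λ = (15 - 10)/(13 - 32) ≡ 5/22 mod 41. 22⁻¹ ≡ 28 (mod 41), so λ ≡ 17.
  x = λ² - 32 - 13 = 289 - 45 ≡ 39; y = λ·(32 - 39) - 10 ≡ 35. → (39, 35)

(39, 35)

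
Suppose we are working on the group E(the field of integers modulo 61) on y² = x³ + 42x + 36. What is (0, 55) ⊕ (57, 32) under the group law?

(18, 55)

(0, 55) + (57, 32). λ = (32 - 55)/(57 - 0) ≡ 38/57 mod 61. 57⁻¹ ≡ 15 (mod 61) since 57·15 = 855 ≡ 1, so λ ≡ 21.
  x = λ² - 0 - 57 = 441 - 57 ≡ 18; y = λ·(0 - 18) - 55 ≡ 55. → (18, 55)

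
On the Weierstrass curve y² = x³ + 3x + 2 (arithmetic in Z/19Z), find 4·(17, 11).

Write Q = (17, 11).
Repeated addition: build up to 4Q.
2Q: tangent at (17, 11): λ = (3·17² + 3)/(2·11) ≡ 15/3. 3⁻¹ ≡ 13 (mod 19) since 3·13 = 39 ≡ 1, so λ ≡ 15·13 ≡ 5.
  x = λ² - 17 - 17 = 25 - 34 ≡ 10; y = λ·(17 - 10) - 11 ≡ 5. → (10, 5)
3Q: (10, 5) + (17, 11). λ = (11 - 5)/(17 - 10) ≡ 6/7 mod 19. 7⁻¹ ≡ 11 (mod 19), so λ ≡ 9.
  x = λ² - 10 - 17 = 81 - 27 ≡ 16; y = λ·(10 - 16) - 5 ≡ 17. → (16, 17)
4Q: (16, 17) + (17, 11). λ = (11 - 17)/(17 - 16) ≡ 13/1 mod 19. 1⁻¹ ≡ 1 (mod 19), so λ ≡ 13.
  x = λ² - 16 - 17 = 169 - 33 ≡ 3; y = λ·(16 - 3) - 17 ≡ 0. → (3, 0)

(3, 0)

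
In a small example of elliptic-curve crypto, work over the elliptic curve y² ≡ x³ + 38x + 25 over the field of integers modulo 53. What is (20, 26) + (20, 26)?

(3, 22)

tangent at (20, 26): λ = (3·20² + 38)/(2·26) ≡ 19/52. 52⁻¹ ≡ 52 (mod 53) since 52·52 = 2704 ≡ 1, so λ ≡ 19·52 ≡ 34.
  x = λ² - 20 - 20 = 1156 - 40 ≡ 3; y = λ·(20 - 3) - 26 ≡ 22. → (3, 22)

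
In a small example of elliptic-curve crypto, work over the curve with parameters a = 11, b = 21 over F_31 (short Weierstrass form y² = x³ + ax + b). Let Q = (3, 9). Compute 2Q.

tangent at (3, 9): λ = (3·3² + 11)/(2·9) ≡ 7/18. 18⁻¹ ≡ 19 (mod 31) since 18·19 = 342 ≡ 1, so λ ≡ 7·19 ≡ 9.
  x = λ² - 3 - 3 = 81 - 6 ≡ 13; y = λ·(3 - 13) - 9 ≡ 25. → (13, 25)

(13, 25)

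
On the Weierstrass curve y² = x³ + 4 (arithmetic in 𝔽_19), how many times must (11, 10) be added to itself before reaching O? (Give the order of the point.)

2P: tangent at (11, 10): λ = (3·11² + 0)/(2·10) ≡ 2/1. 1⁻¹ ≡ 1 (mod 19) since 1·1 = 1 ≡ 1, so λ ≡ 2·1 ≡ 2.
  x = λ² - 11 - 11 = 4 - 22 ≡ 1; y = λ·(11 - 1) - 10 ≡ 10. → (1, 10)
3P: (1, 10) + (11, 10). λ = (10 - 10)/(11 - 1) ≡ 0/10 mod 19. 10⁻¹ ≡ 2 (mod 19) since 10·2 = 20 ≡ 1, so λ ≡ 0.
  x = λ² - 1 - 11 = 0 - 12 ≡ 7; y = λ·(1 - 7) - 10 ≡ 9. → (7, 9)
4P: (7, 9) + (11, 10). λ = (10 - 9)/(11 - 7) ≡ 1/4 mod 19. 4⁻¹ ≡ 5 (mod 19) since 4·5 = 20 ≡ 1, so λ ≡ 5.
  x = λ² - 7 - 11 = 25 - 18 ≡ 7; y = λ·(7 - 7) - 9 ≡ 10. → (7, 10)
5P: (7, 10) + (11, 10). λ = (10 - 10)/(11 - 7) ≡ 0/4 mod 19. 4⁻¹ ≡ 5 (mod 19), so λ ≡ 0.
  x = λ² - 7 - 11 = 0 - 18 ≡ 1; y = λ·(7 - 1) - 10 ≡ 9. → (1, 9)
6P: (1, 9) + (11, 10). λ = (10 - 9)/(11 - 1) ≡ 1/10 mod 19. 10⁻¹ ≡ 2 (mod 19) since 10·2 = 20 ≡ 1, so λ ≡ 2.
  x = λ² - 1 - 11 = 4 - 12 ≡ 11; y = λ·(1 - 11) - 9 ≡ 9. → (11, 9)
7P: (11, 9) + (11, 10): same x and y₁ ≡ -y₂, so the sum is O.
7P = O, so the order is 7.

7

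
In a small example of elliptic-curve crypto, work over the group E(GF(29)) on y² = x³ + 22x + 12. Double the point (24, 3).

tangent at (24, 3): λ = (3·24² + 22)/(2·3) ≡ 10/6. 6⁻¹ ≡ 5 (mod 29), so λ ≡ 10·5 ≡ 21.
  x = λ² - 24 - 24 = 441 - 48 ≡ 16; y = λ·(24 - 16) - 3 ≡ 20. → (16, 20)

(16, 20)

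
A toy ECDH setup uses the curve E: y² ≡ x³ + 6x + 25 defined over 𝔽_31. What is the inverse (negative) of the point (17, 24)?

-(17, 24) = (17, -24 mod 31) = (17, 7).

(17, 7)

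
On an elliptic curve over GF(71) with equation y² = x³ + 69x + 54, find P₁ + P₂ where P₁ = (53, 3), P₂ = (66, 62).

(53, 3) + (66, 62). λ = (62 - 3)/(66 - 53) ≡ 59/13 mod 71. 13⁻¹ ≡ 11 (mod 71), so λ ≡ 10.
  x = λ² - 53 - 66 = 100 - 119 ≡ 52; y = λ·(53 - 52) - 3 ≡ 7. → (52, 7)

(52, 7)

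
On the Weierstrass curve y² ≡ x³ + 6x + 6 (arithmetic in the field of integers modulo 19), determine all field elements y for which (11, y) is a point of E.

x³ + 6x + 6 = 1403 ≡ 16 (mod 19).
Square roots of 16 mod 19: 4 and 15 (since 4² = 16 ≡ 16).

4, 15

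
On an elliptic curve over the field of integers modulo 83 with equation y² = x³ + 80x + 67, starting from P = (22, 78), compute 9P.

(65, 79)

Repeated addition: build up to 9P.
2P: tangent at (22, 78): λ = (3·22² + 80)/(2·78) ≡ 38/73. 73⁻¹ ≡ 58 (mod 83) since 73·58 = 4234 ≡ 1, so λ ≡ 38·58 ≡ 46.
  x = λ² - 22 - 22 = 2116 - 44 ≡ 80; y = λ·(22 - 80) - 78 ≡ 76. → (80, 76)
3P: (80, 76) + (22, 78). λ = (78 - 76)/(22 - 80) ≡ 2/25 mod 83. 25⁻¹ ≡ 10 (mod 83) since 25·10 = 250 ≡ 1, so λ ≡ 20.
  x = λ² - 80 - 22 = 400 - 102 ≡ 49; y = λ·(80 - 49) - 76 ≡ 46. → (49, 46)
4P: (49, 46) + (22, 78). λ = (78 - 46)/(22 - 49) ≡ 32/56 mod 83. 56⁻¹ ≡ 43 (mod 83), so λ ≡ 48.
  x = λ² - 49 - 22 = 2304 - 71 ≡ 75; y = λ·(49 - 75) - 46 ≡ 34. → (75, 34)
5P: (75, 34) + (22, 78). λ = (78 - 34)/(22 - 75) ≡ 44/30 mod 83. 30⁻¹ ≡ 36 (mod 83), so λ ≡ 7.
  x = λ² - 75 - 22 = 49 - 97 ≡ 35; y = λ·(75 - 35) - 34 ≡ 80. → (35, 80)
6P: (35, 80) + (22, 78). λ = (78 - 80)/(22 - 35) ≡ 81/70 mod 83. 70⁻¹ ≡ 51 (mod 83), so λ ≡ 64.
  x = λ² - 35 - 22 = 4096 - 57 ≡ 55; y = λ·(35 - 55) - 80 ≡ 51. → (55, 51)
7P: (55, 51) + (22, 78). λ = (78 - 51)/(22 - 55) ≡ 27/50 mod 83. 50⁻¹ ≡ 5 (mod 83) since 50·5 = 250 ≡ 1, so λ ≡ 52.
  x = λ² - 55 - 22 = 2704 - 77 ≡ 54; y = λ·(55 - 54) - 51 ≡ 1. → (54, 1)
8P: (54, 1) + (22, 78). λ = (78 - 1)/(22 - 54) ≡ 77/51 mod 83. 51⁻¹ ≡ 70 (mod 83) since 51·70 = 3570 ≡ 1, so λ ≡ 78.
  x = λ² - 54 - 22 = 6084 - 76 ≡ 32; y = λ·(54 - 32) - 1 ≡ 55. → (32, 55)
9P: (32, 55) + (22, 78). λ = (78 - 55)/(22 - 32) ≡ 23/73 mod 83. 73⁻¹ ≡ 58 (mod 83), so λ ≡ 6.
  x = λ² - 32 - 22 = 36 - 54 ≡ 65; y = λ·(32 - 65) - 55 ≡ 79. → (65, 79)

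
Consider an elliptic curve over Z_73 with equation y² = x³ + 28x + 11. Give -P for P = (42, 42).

-(42, 42) = (42, -42 mod 73) = (42, 31).

(42, 31)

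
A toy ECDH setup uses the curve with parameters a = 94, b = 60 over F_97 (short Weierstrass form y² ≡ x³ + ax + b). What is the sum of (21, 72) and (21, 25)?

O

The two points share x = 21 and their y-coordinates satisfy 72 + 25 ≡ 0 (mod 97), so they are inverses. Their sum is O.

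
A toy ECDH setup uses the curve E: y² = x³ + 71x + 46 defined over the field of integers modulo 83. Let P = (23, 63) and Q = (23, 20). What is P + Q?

The two points share x = 23 and their y-coordinates satisfy 63 + 20 ≡ 0 (mod 83), so they are inverses. Their sum is the point at infinity.

O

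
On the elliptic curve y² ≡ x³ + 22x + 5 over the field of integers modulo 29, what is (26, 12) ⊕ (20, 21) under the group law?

(26, 12) + (20, 21). λ = (21 - 12)/(20 - 26) ≡ 9/23 mod 29. 23⁻¹ ≡ 24 (mod 29) since 23·24 = 552 ≡ 1, so λ ≡ 13.
  x = λ² - 26 - 20 = 169 - 46 ≡ 7; y = λ·(26 - 7) - 12 ≡ 3. → (7, 3)

(7, 3)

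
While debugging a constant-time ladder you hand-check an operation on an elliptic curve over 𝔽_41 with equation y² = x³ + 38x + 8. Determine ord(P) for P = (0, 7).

11

2P: tangent at (0, 7): λ = (3·0² + 38)/(2·7) ≡ 38/14. 14⁻¹ ≡ 3 (mod 41), so λ ≡ 38·3 ≡ 32.
  x = λ² - 0 - 0 = 1024 - 0 ≡ 40; y = λ·(0 - 40) - 7 ≡ 25. → (40, 25)
3P: (40, 25) + (0, 7). λ = (7 - 25)/(0 - 40) ≡ 23/1 mod 41. 1⁻¹ ≡ 1 (mod 41), so λ ≡ 23.
  x = λ² - 40 - 0 = 529 - 40 ≡ 38; y = λ·(40 - 38) - 25 ≡ 21. → (38, 21)
4P: (38, 21) + (0, 7). λ = (7 - 21)/(0 - 38) ≡ 27/3 mod 41. 3⁻¹ ≡ 14 (mod 41) since 3·14 = 42 ≡ 1, so λ ≡ 9.
  x = λ² - 38 - 0 = 81 - 38 ≡ 2; y = λ·(38 - 2) - 21 ≡ 16. → (2, 16)
5P: (2, 16) + (0, 7). λ = (7 - 16)/(0 - 2) ≡ 32/39 mod 41. 39⁻¹ ≡ 20 (mod 41) since 39·20 = 780 ≡ 1, so λ ≡ 25.
  x = λ² - 2 - 0 = 625 - 2 ≡ 8; y = λ·(2 - 8) - 16 ≡ 39. → (8, 39)
6P: (8, 39) + (0, 7). λ = (7 - 39)/(0 - 8) ≡ 9/33 mod 41. 33⁻¹ ≡ 5 (mod 41) since 33·5 = 165 ≡ 1, so λ ≡ 4.
  x = λ² - 8 - 0 = 16 - 8 ≡ 8; y = λ·(8 - 8) - 39 ≡ 2. → (8, 2)
7P: (8, 2) + (0, 7). λ = (7 - 2)/(0 - 8) ≡ 5/33 mod 41. 33⁻¹ ≡ 5 (mod 41), so λ ≡ 25.
  x = λ² - 8 - 0 = 625 - 8 ≡ 2; y = λ·(8 - 2) - 2 ≡ 25. → (2, 25)
8P: (2, 25) + (0, 7). λ = (7 - 25)/(0 - 2) ≡ 23/39 mod 41. 39⁻¹ ≡ 20 (mod 41), so λ ≡ 9.
  x = λ² - 2 - 0 = 81 - 2 ≡ 38; y = λ·(2 - 38) - 25 ≡ 20. → (38, 20)
9P: (38, 20) + (0, 7). λ = (7 - 20)/(0 - 38) ≡ 28/3 mod 41. 3⁻¹ ≡ 14 (mod 41), so λ ≡ 23.
  x = λ² - 38 - 0 = 529 - 38 ≡ 40; y = λ·(38 - 40) - 20 ≡ 16. → (40, 16)
10P: (40, 16) + (0, 7). λ = (7 - 16)/(0 - 40) ≡ 32/1 mod 41. 1⁻¹ ≡ 1 (mod 41), so λ ≡ 32.
  x = λ² - 40 - 0 = 1024 - 40 ≡ 0; y = λ·(40 - 0) - 16 ≡ 34. → (0, 34)
11P: (0, 34) + (0, 7): same x and y₁ ≡ -y₂, so the sum is O.
11P = O, so the order is 11.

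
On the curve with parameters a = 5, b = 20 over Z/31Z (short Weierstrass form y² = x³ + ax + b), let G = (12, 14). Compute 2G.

tangent at (12, 14): λ = (3·12² + 5)/(2·14) ≡ 3/28. 28⁻¹ ≡ 10 (mod 31) since 28·10 = 280 ≡ 1, so λ ≡ 3·10 ≡ 30.
  x = λ² - 12 - 12 = 900 - 24 ≡ 8; y = λ·(12 - 8) - 14 ≡ 13. → (8, 13)

(8, 13)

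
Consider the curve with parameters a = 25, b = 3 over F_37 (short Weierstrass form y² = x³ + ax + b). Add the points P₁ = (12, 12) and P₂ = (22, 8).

(15, 4)

(12, 12) + (22, 8). λ = (8 - 12)/(22 - 12) ≡ 33/10 mod 37. 10⁻¹ ≡ 26 (mod 37) since 10·26 = 260 ≡ 1, so λ ≡ 7.
  x = λ² - 12 - 22 = 49 - 34 ≡ 15; y = λ·(12 - 15) - 12 ≡ 4. → (15, 4)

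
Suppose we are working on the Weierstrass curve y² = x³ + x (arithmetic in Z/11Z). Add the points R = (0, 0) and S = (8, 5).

(7, 8)

(0, 0) + (8, 5). λ = (5 - 0)/(8 - 0) ≡ 5/8 mod 11. 8⁻¹ ≡ 7 (mod 11) since 8·7 = 56 ≡ 1, so λ ≡ 2.
  x = λ² - 0 - 8 = 4 - 8 ≡ 7; y = λ·(0 - 7) - 0 ≡ 8. → (7, 8)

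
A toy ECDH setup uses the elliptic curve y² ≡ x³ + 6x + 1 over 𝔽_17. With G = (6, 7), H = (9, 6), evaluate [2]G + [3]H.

(0, 1)

First 2G:
Repeated addition: build up to 2G.
2G: tangent at (6, 7): λ = (3·6² + 6)/(2·7) ≡ 12/14. 14⁻¹ ≡ 11 (mod 17), so λ ≡ 12·11 ≡ 13.
  x = λ² - 6 - 6 = 169 - 12 ≡ 4; y = λ·(6 - 4) - 7 ≡ 2. → (4, 2)
2G = (4, 2).
Next 3H:
Repeated addition: build up to 3H.
2H: tangent at (9, 6): λ = (3·9² + 6)/(2·6) ≡ 11/12. 12⁻¹ ≡ 10 (mod 17) since 12·10 = 120 ≡ 1, so λ ≡ 11·10 ≡ 8.
  x = λ² - 9 - 9 = 64 - 18 ≡ 12; y = λ·(9 - 12) - 6 ≡ 4. → (12, 4)
3H: (12, 4) + (9, 6). λ = (6 - 4)/(9 - 12) ≡ 2/14 mod 17. 14⁻¹ ≡ 11 (mod 17), so λ ≡ 5.
  x = λ² - 12 - 9 = 25 - 21 ≡ 4; y = λ·(12 - 4) - 4 ≡ 2. → (4, 2)
3H = (4, 2).
Finally 2G + 3H:
tangent at (4, 2): λ = (3·4² + 6)/(2·2) ≡ 3/4. 4⁻¹ ≡ 13 (mod 17) since 4·13 = 52 ≡ 1, so λ ≡ 3·13 ≡ 5.
  x = λ² - 4 - 4 = 25 - 8 ≡ 0; y = λ·(4 - 0) - 2 ≡ 1. → (0, 1)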